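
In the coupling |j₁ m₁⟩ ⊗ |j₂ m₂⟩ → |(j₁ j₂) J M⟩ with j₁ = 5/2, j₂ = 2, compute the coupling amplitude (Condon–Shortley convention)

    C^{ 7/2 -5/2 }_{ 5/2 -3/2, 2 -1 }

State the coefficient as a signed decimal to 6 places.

triangle: 1!·4!·3!/9! = 144/362880
(j±m)!: 1!·4!·1!·3!·1!·6! = 103680
prefactor² = (2J+1)·Δ·N² = 2304/7
  k=0: +1/(0!·1!·4!·1!·0!·2!) = 1/48
  k=1: −1/(1!·0!·3!·0!·1!·3!) = -1/36
Σ = -1/144  ⇒  CG² = 2304/7·(-1/144)² = 1/63
CG = −√(1/63) = -0.125988

-0.125988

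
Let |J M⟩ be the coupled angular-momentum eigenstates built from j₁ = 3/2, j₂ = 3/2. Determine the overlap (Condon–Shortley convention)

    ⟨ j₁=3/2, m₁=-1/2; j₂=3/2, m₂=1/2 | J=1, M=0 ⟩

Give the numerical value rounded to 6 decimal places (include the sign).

-0.223607  (= −√(1/20))

√[3·2!1!1!/5! · 1!2!2!1!1!1!] = √(1/5)
  +(−1)^1/∏(1,1,1,1,0,0)! = -1  (running -1)
  +(−1)^2/∏(2,0,0,0,1,1)! = 1/2  (running -1/2)
⟨..|..⟩ = √(1/5)·(-1/2) = -0.223607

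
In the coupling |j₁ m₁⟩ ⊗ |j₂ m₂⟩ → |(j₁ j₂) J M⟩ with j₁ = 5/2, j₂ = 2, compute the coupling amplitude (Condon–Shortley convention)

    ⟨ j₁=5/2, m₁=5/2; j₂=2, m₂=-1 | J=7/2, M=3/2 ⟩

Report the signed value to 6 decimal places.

√[8·1!4!3!/9! · 5!0!1!3!5!2!] = √(3840/7)
  +(−1)^0/∏(0,1,0,1,4,2)! = 1/48  (running 1/48)
⟨..|..⟩ = √(3840/7)·(1/48) = +0.487950

+0.487950  (= +√(5/21))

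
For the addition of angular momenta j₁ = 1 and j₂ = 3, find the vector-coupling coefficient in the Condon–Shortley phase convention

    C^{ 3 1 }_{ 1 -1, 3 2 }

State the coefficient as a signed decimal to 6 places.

-0.645497  (= −√(5/12))

√[7·1!1!5!/8! · 0!2!5!1!4!2!] = √(240)
  +(−1)^1/∏(1,0,1,4,0,1)! = -1/24  (running -1/24)
⟨..|..⟩ = √(240)·(-1/24) = -0.645497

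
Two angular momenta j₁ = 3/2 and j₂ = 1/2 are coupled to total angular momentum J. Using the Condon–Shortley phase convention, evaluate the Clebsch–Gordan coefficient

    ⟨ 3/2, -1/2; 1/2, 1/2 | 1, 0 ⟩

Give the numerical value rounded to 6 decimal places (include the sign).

−√(1/2) = -0.707107

j₁+j₂−J=1  J+j₁−j₂=2  J−j₁+j₂=0  j₁+j₂+J+1=4
(j₁±m₁, j₂±m₂, J±M) = (1,2,1,0,1,1)
P² = 1/2
sum k=1..1:
  [1] −1/1 = -1
S = -1
C² = P²·S² = 1/2 ; C = -0.707107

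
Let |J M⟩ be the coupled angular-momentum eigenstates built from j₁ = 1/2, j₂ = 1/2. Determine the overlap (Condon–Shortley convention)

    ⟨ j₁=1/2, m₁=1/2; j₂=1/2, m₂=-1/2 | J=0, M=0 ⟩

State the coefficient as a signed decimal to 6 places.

triangle: 1!·0!·0!/2! = 1/2
(j±m)!: 1!·0!·0!·1!·0!·0! = 1
prefactor² = (2J+1)·Δ·N² = 1/2
  k=0: +1/(0!·1!·0!·0!·0!·0!) = 1
Σ = 1  ⇒  CG² = 1/2·1² = 1/2
CG = +√(1/2) = +0.707107

+√(1/2) = +0.707107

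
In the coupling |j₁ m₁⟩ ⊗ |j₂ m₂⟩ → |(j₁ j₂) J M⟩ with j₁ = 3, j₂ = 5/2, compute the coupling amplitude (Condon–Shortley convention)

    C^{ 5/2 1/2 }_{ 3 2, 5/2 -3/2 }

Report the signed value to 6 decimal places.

+√(1/14) ≈ +0.267261

√[6·3!3!2!/9! · 5!1!1!4!3!2!] = √(288/7)
  +(−1)^0/∏(0,3,1,1,2,1)! = 1/12  (running 1/12)
  +(−1)^1/∏(1,2,0,0,3,2)! = -1/24  (running 1/24)
⟨..|..⟩ = √(288/7)·(1/24) = +0.267261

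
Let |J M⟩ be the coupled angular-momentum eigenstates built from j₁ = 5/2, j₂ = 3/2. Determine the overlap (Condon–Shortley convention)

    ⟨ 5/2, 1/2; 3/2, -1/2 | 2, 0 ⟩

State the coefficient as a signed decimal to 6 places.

−√(1/14) ≈ -0.267261

triangle: 2!*3!*1!/7! = 12/5040
(j±m)!: 3!*2!*1!*2!*2!*2! = 96
prefactor² = (2J+1)*Δ*N² = 8/7
  k=0: +1/(0!*2!*2!*1!*1!*0!) = 1/4
  k=1: −1/(1!*1!*1!*0!*2!*1!) = -1/2
Σ = -1/4  ⇒  CG² = 8/7*(-1/4)² = 1/14
CG = −√(1/14) = -0.267261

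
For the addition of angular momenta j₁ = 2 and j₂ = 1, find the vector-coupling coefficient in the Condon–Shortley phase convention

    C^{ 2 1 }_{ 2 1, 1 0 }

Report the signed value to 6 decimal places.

√[5·1!3!1!/6! · 3!1!1!1!3!1!] = √(3/2)
  +(−1)^0/∏(0,1,1,1,2,0)! = 1/2  (running 1/2)
  +(−1)^1/∏(1,0,0,0,3,1)! = -1/6  (running 1/3)
⟨..|..⟩ = √(3/2)·(1/3) = +0.408248

+0.408248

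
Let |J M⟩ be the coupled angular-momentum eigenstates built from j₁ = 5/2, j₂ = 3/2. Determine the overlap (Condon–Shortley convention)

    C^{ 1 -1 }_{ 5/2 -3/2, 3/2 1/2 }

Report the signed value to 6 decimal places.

+0.547723

j₁+j₂−J=3  J+j₁−j₂=2  J−j₁+j₂=0  j₁+j₂+J+1=6
(j₁±m₁, j₂±m₂, J±M) = (1,4,2,1,0,2)
P² = 24/5
sum k=2..2:
  [2] +1/4 = 1/4
S = 1/4
C² = P²·S² = 3/10 ; C = +0.547723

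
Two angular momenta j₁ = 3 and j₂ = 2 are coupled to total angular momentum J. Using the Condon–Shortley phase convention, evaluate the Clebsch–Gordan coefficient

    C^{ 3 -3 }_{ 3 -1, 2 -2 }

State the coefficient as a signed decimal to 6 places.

+√(1/6) = +0.408248

j₁+j₂−J=2  J+j₁−j₂=4  J−j₁+j₂=2  j₁+j₂+J+1=9
(j₁±m₁, j₂±m₂, J±M) = (2,4,0,4,0,6)
P² = 1536
sum k=0..0:
  [0] +1/96 = 1/96
S = 1/96
C² = P²·S² = 1/6 ; C = +0.408248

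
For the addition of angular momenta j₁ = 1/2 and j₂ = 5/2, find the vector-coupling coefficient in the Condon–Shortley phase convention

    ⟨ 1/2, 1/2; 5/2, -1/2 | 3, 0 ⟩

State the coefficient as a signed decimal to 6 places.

+√(1/2) = +0.707107

j₁+j₂−J=0  J+j₁−j₂=1  J−j₁+j₂=5  j₁+j₂+J+1=7
(j₁±m₁, j₂±m₂, J±M) = (1,0,2,3,3,3)
P² = 72
sum k=0..0:
  [0] +1/12 = 1/12
S = 1/12
C² = P²·S² = 1/2 ; C = +0.707107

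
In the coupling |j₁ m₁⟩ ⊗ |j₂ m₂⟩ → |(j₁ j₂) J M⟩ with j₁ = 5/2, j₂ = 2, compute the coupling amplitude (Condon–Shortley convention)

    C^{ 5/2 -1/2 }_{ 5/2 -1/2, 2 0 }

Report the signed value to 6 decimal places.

√[6·2!3!2!/8! · 2!3!2!2!2!3!] = √(72/35)
  +(−1)^0/∏(0,2,3,2,0,0)! = 1/24  (running 1/24)
  +(−1)^1/∏(1,1,2,1,1,1)! = -1/2  (running -11/24)
  +(−1)^2/∏(2,0,1,0,2,2)! = 1/8  (running -1/3)
⟨..|..⟩ = √(72/35)·(-1/3) = -0.478091

−√(8/35) ≈ -0.478091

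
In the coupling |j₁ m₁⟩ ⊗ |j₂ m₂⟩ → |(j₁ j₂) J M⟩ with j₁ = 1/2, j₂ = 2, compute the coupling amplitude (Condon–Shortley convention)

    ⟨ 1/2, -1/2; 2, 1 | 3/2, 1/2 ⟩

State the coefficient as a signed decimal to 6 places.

triangle: 1!·0!·3!/5! = 6/120
(j±m)!: 0!·1!·3!·1!·2!·1! = 12
prefactor² = (2J+1)·Δ·N² = 12/5
  k=1: −1/(1!·0!·0!·2!·0!·1!) = -1/2
Σ = -1/2  ⇒  CG² = 12/5·(-1/2)² = 3/5
CG = −√(3/5) = -0.774597

-0.774597  (= −√(3/5))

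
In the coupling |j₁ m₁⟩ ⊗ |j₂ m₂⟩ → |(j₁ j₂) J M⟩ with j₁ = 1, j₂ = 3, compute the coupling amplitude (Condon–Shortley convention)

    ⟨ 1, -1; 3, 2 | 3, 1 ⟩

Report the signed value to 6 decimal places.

√[7·1!1!5!/8! · 0!2!5!1!4!2!] = √(240)
  +(−1)^1/∏(1,0,1,4,0,1)! = -1/24  (running -1/24)
⟨..|..⟩ = √(240)·(-1/24) = -0.645497

-0.645497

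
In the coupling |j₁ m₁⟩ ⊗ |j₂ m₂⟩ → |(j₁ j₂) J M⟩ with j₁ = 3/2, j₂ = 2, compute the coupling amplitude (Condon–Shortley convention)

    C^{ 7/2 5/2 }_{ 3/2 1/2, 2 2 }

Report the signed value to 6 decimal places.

+0.654654

j₁+j₂−J=0  J+j₁−j₂=3  J−j₁+j₂=4  j₁+j₂+J+1=8
(j₁±m₁, j₂±m₂, J±M) = (2,1,4,0,6,1)
P² = 6912/7
sum k=0..0:
  [0] +1/48 = 1/48
S = 1/48
C² = P²·S² = 3/7 ; C = +0.654654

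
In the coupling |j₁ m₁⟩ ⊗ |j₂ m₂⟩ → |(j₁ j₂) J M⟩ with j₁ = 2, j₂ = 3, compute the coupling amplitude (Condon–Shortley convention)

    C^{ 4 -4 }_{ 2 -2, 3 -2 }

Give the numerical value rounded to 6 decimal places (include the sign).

-0.632456  (= −√(2/5))

triangle: 1!*3!*5!/10! = 720/3628800
(j±m)!: 0!*4!*1!*5!*0!*8! = 116121600
prefactor² = (2J+1)*Δ*N² = 207360
  k=1: −1/(1!*0!*3!*0!*0!*5!) = -1/720
Σ = -1/720  ⇒  CG² = 207360*(-1/720)² = 2/5
CG = −√(2/5) = -0.632456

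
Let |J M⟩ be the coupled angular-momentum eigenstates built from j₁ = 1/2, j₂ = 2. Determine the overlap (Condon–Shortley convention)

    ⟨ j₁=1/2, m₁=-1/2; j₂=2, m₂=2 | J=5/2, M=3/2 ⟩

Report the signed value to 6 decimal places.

+0.447214

√[6·0!1!4!/6! · 0!1!4!0!4!1!] = √(576/5)
  +(−1)^0/∏(0,0,1,4,0,0)! = 1/24  (running 1/24)
⟨..|..⟩ = √(576/5)·(1/24) = +0.447214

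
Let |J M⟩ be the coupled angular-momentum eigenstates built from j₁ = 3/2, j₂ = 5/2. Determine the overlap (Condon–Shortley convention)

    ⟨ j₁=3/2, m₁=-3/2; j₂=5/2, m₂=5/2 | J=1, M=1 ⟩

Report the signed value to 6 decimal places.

−√(1/2) ≈ -0.707107

√[3·3!0!2!/6! · 0!3!5!0!2!0!] = √(72)
  +(−1)^3/∏(3,0,0,2,0,0)! = -1/12  (running -1/12)
⟨..|..⟩ = √(72)·(-1/12) = -0.707107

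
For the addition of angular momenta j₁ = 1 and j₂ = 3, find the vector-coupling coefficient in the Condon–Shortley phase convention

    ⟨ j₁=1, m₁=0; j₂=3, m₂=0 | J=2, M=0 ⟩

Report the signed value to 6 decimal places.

−√(3/7) ≈ -0.654654

√[5·2!0!4!/7! · 1!1!3!3!2!2!] = √(48/7)
  +(−1)^1/∏(1,1,0,2,0,2)! = -1/4  (running -1/4)
⟨..|..⟩ = √(48/7)·(-1/4) = -0.654654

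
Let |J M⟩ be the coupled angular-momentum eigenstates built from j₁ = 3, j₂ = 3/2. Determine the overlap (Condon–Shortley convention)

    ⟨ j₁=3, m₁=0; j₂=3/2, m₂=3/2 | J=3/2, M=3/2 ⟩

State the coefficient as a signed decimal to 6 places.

j₁+j₂−J=3  J+j₁−j₂=3  J−j₁+j₂=0  j₁+j₂+J+1=7
(j₁±m₁, j₂±m₂, J±M) = (3,3,3,0,3,0)
P² = 1296/35
sum k=3..3:
  [3] −1/36 = -1/36
S = -1/36
C² = P²·S² = 1/35 ; C = -0.169031

-0.169031  (= −√(1/35))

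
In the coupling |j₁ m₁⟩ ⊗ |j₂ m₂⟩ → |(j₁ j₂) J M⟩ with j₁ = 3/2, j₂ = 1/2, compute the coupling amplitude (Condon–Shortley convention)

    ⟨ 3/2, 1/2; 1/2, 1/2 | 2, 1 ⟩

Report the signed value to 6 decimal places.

+0.866025

triangle: 0!×3!×1!/5! = 6/120
(j±m)!: 2!×1!×1!×0!×3!×1! = 12
prefactor² = (2J+1)×Δ×N² = 3
  k=0: +1/(0!×0!×1!×1!×2!×0!) = 1/2
Σ = 1/2  ⇒  CG² = 3×1/2² = 3/4
CG = +√(3/4) = +0.866025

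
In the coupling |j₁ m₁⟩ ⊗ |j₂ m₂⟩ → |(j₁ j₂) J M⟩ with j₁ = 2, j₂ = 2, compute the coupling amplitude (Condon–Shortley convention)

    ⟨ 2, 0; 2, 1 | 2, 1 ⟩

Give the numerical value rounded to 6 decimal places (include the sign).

triangle: 2!×2!×2!/7! = 8/5040
(j±m)!: 2!×2!×3!×1!×3!×1! = 144
prefactor² = (2J+1)×Δ×N² = 8/7
  k=1: −1/(1!×1!×1!×2!×1!×0!) = -1/2
  k=2: +1/(2!×0!×0!×1!×2!×1!) = 1/4
Σ = -1/4  ⇒  CG² = 8/7×(-1/4)² = 1/14
CG = −√(1/14) = -0.267261

-0.267261  (= −√(1/14))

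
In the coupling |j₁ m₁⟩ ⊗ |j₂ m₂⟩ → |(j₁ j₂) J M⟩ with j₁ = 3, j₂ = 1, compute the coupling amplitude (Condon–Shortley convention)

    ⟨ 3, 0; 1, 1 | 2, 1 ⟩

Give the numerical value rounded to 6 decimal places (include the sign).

+0.377964

j₁+j₂−J=2  J+j₁−j₂=4  J−j₁+j₂=0  j₁+j₂+J+1=7
(j₁±m₁, j₂±m₂, J±M) = (3,3,2,0,3,1)
P² = 144/7
sum k=2..2:
  [2] +1/12 = 1/12
S = 1/12
C² = P²·S² = 1/7 ; C = +0.377964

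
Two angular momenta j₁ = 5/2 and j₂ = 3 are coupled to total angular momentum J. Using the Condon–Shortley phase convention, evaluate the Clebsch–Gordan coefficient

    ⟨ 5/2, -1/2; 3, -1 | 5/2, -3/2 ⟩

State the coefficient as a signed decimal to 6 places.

−√(1/35) ≈ -0.169031

j₁+j₂−J=3  J+j₁−j₂=2  J−j₁+j₂=3  j₁+j₂+J+1=9
(j₁±m₁, j₂±m₂, J±M) = (2,3,2,4,1,4)
P² = 576/35
sum k=1..2:
  [1] −1/8 = -1/8
  [2] +1/12 = 1/12
S = -1/24
C² = P²·S² = 1/35 ; C = -0.169031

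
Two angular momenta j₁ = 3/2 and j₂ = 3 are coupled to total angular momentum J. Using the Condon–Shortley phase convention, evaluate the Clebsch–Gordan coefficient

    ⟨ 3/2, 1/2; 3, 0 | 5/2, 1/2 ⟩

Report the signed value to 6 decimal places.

triangle: 2!×1!×4!/8! = 48/40320
(j±m)!: 2!×1!×3!×3!×3!×2! = 864
prefactor² = (2J+1)×Δ×N² = 216/35
  k=0: +1/(0!×2!×1!×3!×0!×1!) = 1/12
  k=1: −1/(1!×1!×0!×2!×1!×2!) = -1/4
Σ = -1/6  ⇒  CG² = 216/35×(-1/6)² = 6/35
CG = −√(6/35) = -0.414039

-0.414039  (= −√(6/35))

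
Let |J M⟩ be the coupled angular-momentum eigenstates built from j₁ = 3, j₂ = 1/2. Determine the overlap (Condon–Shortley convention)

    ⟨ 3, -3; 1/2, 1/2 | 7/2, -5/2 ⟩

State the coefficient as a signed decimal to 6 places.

√[8·0!6!1!/8! · 0!6!1!0!1!6!] = √(518400/7)
  +(−1)^0/∏(0,0,6,1,0,0)! = 1/720  (running 1/720)
⟨..|..⟩ = √(518400/7)·(1/720) = +0.377964

+√(1/7) = +0.377964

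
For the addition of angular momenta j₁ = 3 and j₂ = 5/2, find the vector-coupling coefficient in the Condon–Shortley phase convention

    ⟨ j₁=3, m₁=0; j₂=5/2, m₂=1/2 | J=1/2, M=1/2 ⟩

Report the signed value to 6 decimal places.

-0.377964  (= −√(1/7))

√[2·5!1!0!/7! · 3!3!3!2!1!0!] = √(144/7)
  +(−1)^3/∏(3,2,0,0,1,0)! = -1/12  (running -1/12)
⟨..|..⟩ = √(144/7)·(-1/12) = -0.377964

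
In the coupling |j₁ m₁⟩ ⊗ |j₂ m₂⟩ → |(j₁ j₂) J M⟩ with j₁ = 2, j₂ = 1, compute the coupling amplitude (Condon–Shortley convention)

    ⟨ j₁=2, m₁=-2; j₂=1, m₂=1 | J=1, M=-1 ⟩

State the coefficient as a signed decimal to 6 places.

triangle: 2!×2!×0!/5! = 4/120
(j±m)!: 0!×4!×2!×0!×0!×2! = 96
prefactor² = (2J+1)×Δ×N² = 48/5
  k=2: +1/(2!×0!×2!×0!×0!×0!) = 1/4
Σ = 1/4  ⇒  CG² = 48/5×1/4² = 3/5
CG = +√(3/5) = +0.774597

+√(3/5) = +0.774597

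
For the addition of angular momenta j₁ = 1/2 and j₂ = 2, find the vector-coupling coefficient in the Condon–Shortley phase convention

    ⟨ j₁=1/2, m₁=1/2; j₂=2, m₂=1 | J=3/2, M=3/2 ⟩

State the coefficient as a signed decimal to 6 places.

+0.447214  (= +√(1/5))

√[4·1!0!3!/5! · 1!0!3!1!3!0!] = √(36/5)
  +(−1)^0/∏(0,1,0,3,0,0)! = 1/6  (running 1/6)
⟨..|..⟩ = √(36/5)·(1/6) = +0.447214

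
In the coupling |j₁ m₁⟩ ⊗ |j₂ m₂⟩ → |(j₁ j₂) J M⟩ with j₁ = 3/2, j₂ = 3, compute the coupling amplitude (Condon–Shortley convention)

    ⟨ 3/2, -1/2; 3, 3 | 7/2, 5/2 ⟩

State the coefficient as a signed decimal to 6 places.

−√(8/21) = -0.617213

√[8·1!2!5!/9! · 1!2!6!0!6!1!] = √(38400/7)
  +(−1)^1/∏(1,0,1,5,1,0)! = -1/120  (running -1/120)
⟨..|..⟩ = √(38400/7)·(-1/120) = -0.617213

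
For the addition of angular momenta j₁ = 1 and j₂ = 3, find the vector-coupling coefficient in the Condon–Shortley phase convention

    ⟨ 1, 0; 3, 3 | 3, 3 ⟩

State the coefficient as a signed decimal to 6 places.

j₁+j₂−J=1  J+j₁−j₂=1  J−j₁+j₂=5  j₁+j₂+J+1=8
(j₁±m₁, j₂±m₂, J±M) = (1,1,6,0,6,0)
P² = 10800
sum k=1..1:
  [1] −1/120 = -1/120
S = -1/120
C² = P²·S² = 3/4 ; C = -0.866025

-0.866025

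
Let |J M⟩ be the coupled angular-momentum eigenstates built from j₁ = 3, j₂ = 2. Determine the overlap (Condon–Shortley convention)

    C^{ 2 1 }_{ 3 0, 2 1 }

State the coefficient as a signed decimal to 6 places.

j₁+j₂−J=3  J+j₁−j₂=3  J−j₁+j₂=1  j₁+j₂+J+1=8
(j₁±m₁, j₂±m₂, J±M) = (3,3,3,1,3,1)
P² = 81/14
sum k=2..3:
  [2] +1/4 = 1/4
  [3] −1/36 = -1/36
S = 2/9
C² = P²·S² = 2/7 ; C = +0.534522

+√(2/7) = +0.534522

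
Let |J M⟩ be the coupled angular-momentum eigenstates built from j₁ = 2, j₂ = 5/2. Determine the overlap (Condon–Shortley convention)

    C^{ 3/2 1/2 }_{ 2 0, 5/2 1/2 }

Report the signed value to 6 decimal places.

+√(2/35) ≈ +0.239046

triangle: 3!*1!*2!/7! = 12/5040
(j±m)!: 2!*2!*3!*2!*2!*1! = 96
prefactor² = (2J+1)*Δ*N² = 32/35
  k=1: −1/(1!*2!*1!*2!*0!*0!) = -1/4
  k=2: +1/(2!*1!*0!*1!*1!*1!) = 1/2
Σ = 1/4  ⇒  CG² = 32/35*1/4² = 2/35
CG = +√(2/35) = +0.239046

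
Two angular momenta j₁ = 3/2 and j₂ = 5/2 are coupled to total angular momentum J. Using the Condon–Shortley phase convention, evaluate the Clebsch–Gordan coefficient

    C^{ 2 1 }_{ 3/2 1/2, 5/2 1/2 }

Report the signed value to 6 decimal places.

-0.545545

triangle: 2!*1!*3!/7! = 12/5040
(j±m)!: 2!*1!*3!*2!*3!*1! = 144
prefactor² = (2J+1)*Δ*N² = 12/7
  k=0: +1/(0!*2!*1!*3!*0!*0!) = 1/12
  k=1: −1/(1!*1!*0!*2!*1!*1!) = -1/2
Σ = -5/12  ⇒  CG² = 12/7*(-5/12)² = 25/84
CG = −√(25/84) = -0.545545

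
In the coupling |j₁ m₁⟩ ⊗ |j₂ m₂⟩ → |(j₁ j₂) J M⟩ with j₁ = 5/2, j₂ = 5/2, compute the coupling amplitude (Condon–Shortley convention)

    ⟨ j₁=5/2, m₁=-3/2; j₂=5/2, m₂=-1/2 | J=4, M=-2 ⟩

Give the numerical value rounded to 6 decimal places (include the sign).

triangle: 1!·4!·4!/10! = 576/3628800
(j±m)!: 1!·4!·2!·3!·2!·6! = 414720
prefactor² = (2J+1)·Δ·N² = 20736/35
  k=0: +1/(0!·1!·4!·2!·0!·2!) = 1/96
  k=1: −1/(1!·0!·3!·1!·1!·3!) = -1/36
Σ = -5/288  ⇒  CG² = 20736/35·(-5/288)² = 5/28
CG = −√(5/28) = -0.422577

-0.422577  (= −√(5/28))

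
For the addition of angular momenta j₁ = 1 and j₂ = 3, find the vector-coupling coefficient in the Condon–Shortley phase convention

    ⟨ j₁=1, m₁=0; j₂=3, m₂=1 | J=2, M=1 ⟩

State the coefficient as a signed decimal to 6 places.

j₁+j₂−J=2  J+j₁−j₂=0  J−j₁+j₂=4  j₁+j₂+J+1=7
(j₁±m₁, j₂±m₂, J±M) = (1,1,4,2,3,1)
P² = 96/7
sum k=1..1:
  [1] −1/6 = -1/6
S = -1/6
C² = P²·S² = 8/21 ; C = -0.617213

-0.617213  (= −√(8/21))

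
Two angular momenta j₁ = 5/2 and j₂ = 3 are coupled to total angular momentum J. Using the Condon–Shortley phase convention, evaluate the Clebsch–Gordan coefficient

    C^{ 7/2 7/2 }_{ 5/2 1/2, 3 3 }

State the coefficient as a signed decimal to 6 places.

j₁+j₂−J=2  J+j₁−j₂=3  J−j₁+j₂=4  j₁+j₂+J+1=10
(j₁±m₁, j₂±m₂, J±M) = (3,2,6,0,7,0)
P² = 27648
sum k=2..2:
  [2] +1/288 = 1/288
S = 1/288
C² = P²·S² = 1/3 ; C = +0.577350

+√(1/3) = +0.577350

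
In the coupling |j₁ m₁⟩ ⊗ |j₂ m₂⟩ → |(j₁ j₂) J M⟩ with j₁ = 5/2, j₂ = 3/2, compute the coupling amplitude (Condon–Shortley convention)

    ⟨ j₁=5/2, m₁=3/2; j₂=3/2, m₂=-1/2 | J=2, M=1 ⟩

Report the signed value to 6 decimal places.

triangle: 2!·3!·1!/7! = 12/5040
(j±m)!: 4!·1!·1!·2!·3!·1! = 288
prefactor² = (2J+1)·Δ·N² = 24/7
  k=0: +1/(0!·2!·1!·1!·2!·0!) = 1/4
  k=1: −1/(1!·1!·0!·0!·3!·1!) = -1/6
Σ = 1/12  ⇒  CG² = 24/7·1/12² = 1/42
CG = +√(1/42) = +0.154303

+√(1/42) = +0.154303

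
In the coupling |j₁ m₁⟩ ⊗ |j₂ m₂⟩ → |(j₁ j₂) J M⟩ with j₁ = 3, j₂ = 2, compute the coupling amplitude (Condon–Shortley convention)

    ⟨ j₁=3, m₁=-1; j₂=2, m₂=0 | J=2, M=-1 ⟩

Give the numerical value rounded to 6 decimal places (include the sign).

√[5·3!3!1!/8! · 2!4!2!2!1!3!] = √(36/7)
  +(−1)^1/∏(1,2,3,1,0,0)! = -1/12  (running -1/12)
  +(−1)^2/∏(2,1,2,0,1,1)! = 1/4  (running 1/6)
⟨..|..⟩ = √(36/7)·(1/6) = +0.377964

+√(1/7) ≈ +0.377964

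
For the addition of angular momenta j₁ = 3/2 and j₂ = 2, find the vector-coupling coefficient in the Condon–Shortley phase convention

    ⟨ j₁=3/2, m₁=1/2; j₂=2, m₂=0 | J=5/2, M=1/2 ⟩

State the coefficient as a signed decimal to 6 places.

+0.292770  (= +√(3/35))

√[6·1!2!3!/7! · 2!1!2!2!3!2!] = √(48/35)
  +(−1)^0/∏(0,1,1,2,1,1)! = 1/2  (running 1/2)
  +(−1)^1/∏(1,0,0,1,2,2)! = -1/4  (running 1/4)
⟨..|..⟩ = √(48/35)·(1/4) = +0.292770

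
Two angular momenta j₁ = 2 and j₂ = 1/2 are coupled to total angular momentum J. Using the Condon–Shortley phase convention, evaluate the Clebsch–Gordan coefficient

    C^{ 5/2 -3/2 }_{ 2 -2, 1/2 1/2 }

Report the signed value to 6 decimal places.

+0.447214

√[6·0!4!1!/6! · 0!4!1!0!1!4!] = √(576/5)
  +(−1)^0/∏(0,0,4,1,0,0)! = 1/24  (running 1/24)
⟨..|..⟩ = √(576/5)·(1/24) = +0.447214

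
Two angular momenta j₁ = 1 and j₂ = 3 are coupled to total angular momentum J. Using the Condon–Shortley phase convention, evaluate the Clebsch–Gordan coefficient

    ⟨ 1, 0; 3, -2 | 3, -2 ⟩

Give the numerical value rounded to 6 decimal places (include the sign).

√[7·1!1!5!/8! · 1!1!1!5!1!5!] = √(300)
  +(−1)^0/∏(0,1,1,1,0,4)! = 1/24  (running 1/24)
  +(−1)^1/∏(1,0,0,0,1,5)! = -1/120  (running 1/30)
⟨..|..⟩ = √(300)·(1/30) = +0.577350

+√(1/3) ≈ +0.577350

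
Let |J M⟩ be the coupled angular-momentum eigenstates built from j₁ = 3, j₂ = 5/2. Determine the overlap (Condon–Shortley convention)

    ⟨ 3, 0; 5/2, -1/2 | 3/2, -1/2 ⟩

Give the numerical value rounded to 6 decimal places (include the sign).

triangle: 4!×2!×1!/8! = 48/40320
(j±m)!: 3!×3!×2!×3!×1!×2! = 864
prefactor² = (2J+1)×Δ×N² = 144/35
  k=1: −1/(1!×3!×2!×1!×0!×0!) = -1/12
  k=2: +1/(2!×2!×1!×0!×1!×1!) = 1/4
Σ = 1/6  ⇒  CG² = 144/35×1/6² = 4/35
CG = +√(4/35) = +0.338062

+0.338062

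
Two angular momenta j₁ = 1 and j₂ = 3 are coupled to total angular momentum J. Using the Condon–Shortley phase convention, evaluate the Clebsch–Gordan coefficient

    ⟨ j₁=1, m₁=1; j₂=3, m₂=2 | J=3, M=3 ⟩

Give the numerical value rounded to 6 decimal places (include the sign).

+0.500000  (= +√(1/4))

triangle: 1!×1!×5!/8! = 120/40320
(j±m)!: 2!×0!×5!×1!×6!×0! = 172800
prefactor² = (2J+1)×Δ×N² = 3600
  k=0: +1/(0!×1!×0!×5!×1!×0!) = 1/120
Σ = 1/120  ⇒  CG² = 3600×1/120² = 1/4
CG = +√(1/4) = +0.500000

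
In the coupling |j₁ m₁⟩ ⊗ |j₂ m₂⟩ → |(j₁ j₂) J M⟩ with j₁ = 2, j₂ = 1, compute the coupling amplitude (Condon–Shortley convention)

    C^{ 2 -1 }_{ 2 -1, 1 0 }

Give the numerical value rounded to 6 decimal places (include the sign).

√[5·1!3!1!/6! · 1!3!1!1!1!3!] = √(3/2)
  +(−1)^0/∏(0,1,3,1,0,0)! = 1/6  (running 1/6)
  +(−1)^1/∏(1,0,2,0,1,1)! = -1/2  (running -1/3)
⟨..|..⟩ = √(3/2)·(-1/3) = -0.408248

−√(1/6) = -0.408248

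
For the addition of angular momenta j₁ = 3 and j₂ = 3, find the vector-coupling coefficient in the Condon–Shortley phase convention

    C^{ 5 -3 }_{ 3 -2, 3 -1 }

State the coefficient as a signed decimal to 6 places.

j₁+j₂−J=1  J+j₁−j₂=5  J−j₁+j₂=5  j₁+j₂+J+1=12
(j₁±m₁, j₂±m₂, J±M) = (1,5,2,4,2,8)
P² = 153600
sum k=0..1:
  [0] +1/1440 = 1/1440
  [1] −1/576 = -1/576
S = -1/960
C² = P²·S² = 1/6 ; C = -0.408248

−√(1/6) ≈ -0.408248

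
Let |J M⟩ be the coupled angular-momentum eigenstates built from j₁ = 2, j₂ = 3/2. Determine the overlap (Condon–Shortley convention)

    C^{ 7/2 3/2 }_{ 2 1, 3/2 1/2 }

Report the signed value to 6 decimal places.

+0.755929  (= +√(4/7))

triangle: 0!·4!·3!/8! = 144/40320
(j±m)!: 3!·1!·2!·1!·5!·2! = 2880
prefactor² = (2J+1)·Δ·N² = 576/7
  k=0: +1/(0!·0!·1!·2!·3!·1!) = 1/12
Σ = 1/12  ⇒  CG² = 576/7·1/12² = 4/7
CG = +√(4/7) = +0.755929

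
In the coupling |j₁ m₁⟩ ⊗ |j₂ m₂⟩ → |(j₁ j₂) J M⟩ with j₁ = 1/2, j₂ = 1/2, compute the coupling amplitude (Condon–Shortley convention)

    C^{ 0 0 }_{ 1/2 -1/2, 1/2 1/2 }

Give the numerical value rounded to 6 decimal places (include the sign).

-0.707107  (= −√(1/2))

j₁+j₂−J=1  J+j₁−j₂=0  J−j₁+j₂=0  j₁+j₂+J+1=2
(j₁±m₁, j₂±m₂, J±M) = (0,1,1,0,0,0)
P² = 1/2
sum k=1..1:
  [1] −1/1 = -1
S = -1
C² = P²·S² = 1/2 ; C = -0.707107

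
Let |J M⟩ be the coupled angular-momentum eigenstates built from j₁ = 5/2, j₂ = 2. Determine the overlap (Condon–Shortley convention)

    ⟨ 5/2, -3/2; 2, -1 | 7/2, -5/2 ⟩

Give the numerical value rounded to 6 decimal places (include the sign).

−√(1/63) = -0.125988

√[8·1!4!3!/9! · 1!4!1!3!1!6!] = √(2304/7)
  +(−1)^0/∏(0,1,4,1,0,2)! = 1/48  (running 1/48)
  +(−1)^1/∏(1,0,3,0,1,3)! = -1/36  (running -1/144)
⟨..|..⟩ = √(2304/7)·(-1/144) = -0.125988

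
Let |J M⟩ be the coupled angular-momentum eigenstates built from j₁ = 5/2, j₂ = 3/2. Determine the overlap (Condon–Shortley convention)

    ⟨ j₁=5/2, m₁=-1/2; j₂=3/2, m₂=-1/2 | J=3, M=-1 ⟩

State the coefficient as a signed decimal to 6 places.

j₁+j₂−J=1  J+j₁−j₂=4  J−j₁+j₂=2  j₁+j₂+J+1=8
(j₁±m₁, j₂±m₂, J±M) = (2,3,1,2,2,4)
P² = 48/5
sum k=0..1:
  [0] +1/6 = 1/6
  [1] −1/8 = -1/8
S = 1/24
C² = P²·S² = 1/60 ; C = +0.129099

+√(1/60) = +0.129099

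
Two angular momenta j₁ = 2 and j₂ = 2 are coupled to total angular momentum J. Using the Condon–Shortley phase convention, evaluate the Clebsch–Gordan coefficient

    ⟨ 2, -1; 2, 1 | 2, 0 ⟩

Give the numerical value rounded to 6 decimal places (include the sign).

+0.267261  (= +√(1/14))

triangle: 2!*2!*2!/7! = 8/5040
(j±m)!: 1!*3!*3!*1!*2!*2! = 144
prefactor² = (2J+1)*Δ*N² = 8/7
  k=1: −1/(1!*1!*2!*2!*0!*0!) = -1/4
  k=2: +1/(2!*0!*1!*1!*1!*1!) = 1/2
Σ = 1/4  ⇒  CG² = 8/7*1/4² = 1/14
CG = +√(1/14) = +0.267261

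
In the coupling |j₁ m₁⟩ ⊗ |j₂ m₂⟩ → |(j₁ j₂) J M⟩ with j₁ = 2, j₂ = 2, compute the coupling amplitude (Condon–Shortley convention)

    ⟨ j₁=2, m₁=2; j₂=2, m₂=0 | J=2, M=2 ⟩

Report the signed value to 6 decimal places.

triangle: 2!×2!×2!/7! = 8/5040
(j±m)!: 4!×0!×2!×2!×4!×0! = 2304
prefactor² = (2J+1)×Δ×N² = 128/7
  k=0: +1/(0!×2!×0!×2!×2!×0!) = 1/8
Σ = 1/8  ⇒  CG² = 128/7×1/8² = 2/7
CG = +√(2/7) = +0.534522

+0.534522  (= +√(2/7))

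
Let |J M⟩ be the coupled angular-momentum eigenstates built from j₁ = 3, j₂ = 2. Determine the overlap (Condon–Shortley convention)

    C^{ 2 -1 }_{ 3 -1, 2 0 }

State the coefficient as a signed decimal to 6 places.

+0.377964

j₁+j₂−J=3  J+j₁−j₂=3  J−j₁+j₂=1  j₁+j₂+J+1=8
(j₁±m₁, j₂±m₂, J±M) = (2,4,2,2,1,3)
P² = 36/7
sum k=1..2:
  [1] −1/12 = -1/12
  [2] +1/4 = 1/4
S = 1/6
C² = P²·S² = 1/7 ; C = +0.377964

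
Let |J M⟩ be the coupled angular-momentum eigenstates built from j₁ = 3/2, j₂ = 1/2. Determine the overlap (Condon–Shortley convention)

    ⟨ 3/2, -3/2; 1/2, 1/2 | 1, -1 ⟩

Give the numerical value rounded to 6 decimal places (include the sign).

√[3·1!2!0!/4! · 0!3!1!0!0!2!] = √(3)
  +(−1)^1/∏(1,0,2,0,0,0)! = -1/2  (running -1/2)
⟨..|..⟩ = √(3)·(-1/2) = -0.866025

−√(3/4) = -0.866025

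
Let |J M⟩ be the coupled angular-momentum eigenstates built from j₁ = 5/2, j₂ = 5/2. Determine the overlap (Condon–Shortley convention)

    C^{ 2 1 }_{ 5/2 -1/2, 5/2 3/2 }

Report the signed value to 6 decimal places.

j₁+j₂−J=3  J+j₁−j₂=2  J−j₁+j₂=2  j₁+j₂+J+1=8
(j₁±m₁, j₂±m₂, J±M) = (2,3,4,1,3,1)
P² = 36/7
sum k=2..3:
  [2] +1/4 = 1/4
  [3] −1/12 = -1/12
S = 1/6
C² = P²·S² = 1/7 ; C = +0.377964

+√(1/7) = +0.377964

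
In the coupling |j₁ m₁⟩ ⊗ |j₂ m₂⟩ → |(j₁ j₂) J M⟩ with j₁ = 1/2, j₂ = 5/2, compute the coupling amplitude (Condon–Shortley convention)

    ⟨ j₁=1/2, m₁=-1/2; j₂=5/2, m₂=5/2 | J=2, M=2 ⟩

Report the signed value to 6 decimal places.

triangle: 1!*0!*4!/6! = 24/720
(j±m)!: 0!*1!*5!*0!*4!*0! = 2880
prefactor² = (2J+1)*Δ*N² = 480
  k=1: −1/(1!*0!*0!*4!*0!*0!) = -1/24
Σ = -1/24  ⇒  CG² = 480*(-1/24)² = 5/6
CG = −√(5/6) = -0.912871

−√(5/6) = -0.912871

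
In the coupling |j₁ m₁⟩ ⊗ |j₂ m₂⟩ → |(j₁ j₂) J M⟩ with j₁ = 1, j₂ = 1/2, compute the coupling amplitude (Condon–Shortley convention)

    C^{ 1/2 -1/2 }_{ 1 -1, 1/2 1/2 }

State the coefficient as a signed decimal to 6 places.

-0.816497  (= −√(2/3))

j₁+j₂−J=1  J+j₁−j₂=1  J−j₁+j₂=0  j₁+j₂+J+1=3
(j₁±m₁, j₂±m₂, J±M) = (0,2,1,0,0,1)
P² = 2/3
sum k=1..1:
  [1] −1/1 = -1
S = -1
C² = P²·S² = 2/3 ; C = -0.816497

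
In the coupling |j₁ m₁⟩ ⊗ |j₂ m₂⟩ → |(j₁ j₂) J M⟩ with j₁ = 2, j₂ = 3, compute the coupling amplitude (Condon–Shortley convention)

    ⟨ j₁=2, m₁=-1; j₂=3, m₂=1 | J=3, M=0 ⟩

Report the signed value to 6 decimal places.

+√(1/30) = +0.182574

√[7·2!2!4!/9! · 1!3!4!2!3!3!] = √(96/5)
  +(−1)^1/∏(1,1,2,3,0,1)! = -1/12  (running -1/12)
  +(−1)^2/∏(2,0,1,2,1,2)! = 1/8  (running 1/24)
⟨..|..⟩ = √(96/5)·(1/24) = +0.182574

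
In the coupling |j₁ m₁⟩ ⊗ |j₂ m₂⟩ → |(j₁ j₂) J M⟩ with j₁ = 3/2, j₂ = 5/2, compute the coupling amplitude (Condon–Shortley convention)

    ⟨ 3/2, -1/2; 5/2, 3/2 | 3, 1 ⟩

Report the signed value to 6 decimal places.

√[7·1!2!4!/8! · 1!2!4!1!4!2!] = √(96/5)
  +(−1)^0/∏(0,1,2,4,0,0)! = 1/48  (running 1/48)
  +(−1)^1/∏(1,0,1,3,1,1)! = -1/6  (running -7/48)
⟨..|..⟩ = √(96/5)·(-7/48) = -0.639010

-0.639010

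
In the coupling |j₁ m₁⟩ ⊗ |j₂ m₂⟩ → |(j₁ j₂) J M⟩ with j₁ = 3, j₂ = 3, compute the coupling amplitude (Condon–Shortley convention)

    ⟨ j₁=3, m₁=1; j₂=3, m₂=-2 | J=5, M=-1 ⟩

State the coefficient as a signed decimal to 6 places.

+0.566947

√[11·1!5!5!/12! · 4!2!1!5!4!6!] = √(230400/7)
  +(−1)^0/∏(0,1,2,1,3,4)! = 1/288  (running 1/288)
  +(−1)^1/∏(1,0,1,0,4,5)! = -1/2880  (running 1/320)
⟨..|..⟩ = √(230400/7)·(1/320) = +0.566947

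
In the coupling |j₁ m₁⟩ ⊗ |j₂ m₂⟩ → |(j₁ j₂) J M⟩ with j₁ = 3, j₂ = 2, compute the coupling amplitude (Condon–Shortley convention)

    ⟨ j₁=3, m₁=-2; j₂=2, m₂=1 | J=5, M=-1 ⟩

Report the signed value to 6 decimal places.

triangle: 0!·6!·4!/11! = 17280/39916800
(j±m)!: 1!·5!·3!·1!·4!·6! = 12441600
prefactor² = (2J+1)·Δ·N² = 414720/7
  k=0: +1/(0!·0!·5!·3!·1!·1!) = 1/720
Σ = 1/720  ⇒  CG² = 414720/7·1/720² = 4/35
CG = +√(4/35) = +0.338062

+0.338062  (= +√(4/35))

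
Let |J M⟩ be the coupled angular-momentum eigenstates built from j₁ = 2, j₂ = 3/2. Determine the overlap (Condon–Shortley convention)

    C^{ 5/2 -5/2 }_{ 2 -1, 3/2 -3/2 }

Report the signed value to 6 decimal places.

j₁+j₂−J=1  J+j₁−j₂=3  J−j₁+j₂=2  j₁+j₂+J+1=7
(j₁±m₁, j₂±m₂, J±M) = (1,3,0,3,0,5)
P² = 432/7
sum k=0..0:
  [0] +1/12 = 1/12
S = 1/12
C² = P²·S² = 3/7 ; C = +0.654654

+√(3/7) = +0.654654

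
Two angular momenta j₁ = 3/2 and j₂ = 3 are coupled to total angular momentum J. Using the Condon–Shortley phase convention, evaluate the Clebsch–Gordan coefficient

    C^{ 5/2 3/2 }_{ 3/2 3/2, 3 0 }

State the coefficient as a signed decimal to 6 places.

+√(9/35) = +0.507093

triangle: 2!×1!×4!/8! = 48/40320
(j±m)!: 3!×0!×3!×3!×4!×1! = 5184
prefactor² = (2J+1)×Δ×N² = 1296/35
  k=0: +1/(0!×2!×0!×3!×1!×1!) = 1/12
Σ = 1/12  ⇒  CG² = 1296/35×1/12² = 9/35
CG = +√(9/35) = +0.507093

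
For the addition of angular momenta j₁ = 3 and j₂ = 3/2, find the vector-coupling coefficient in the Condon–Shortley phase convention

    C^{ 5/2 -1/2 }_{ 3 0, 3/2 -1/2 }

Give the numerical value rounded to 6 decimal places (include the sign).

-0.414039  (= −√(6/35))

triangle: 2!·4!·1!/8! = 48/40320
(j±m)!: 3!·3!·1!·2!·2!·3! = 864
prefactor² = (2J+1)·Δ·N² = 216/35
  k=0: +1/(0!·2!·3!·1!·1!·0!) = 1/12
  k=1: −1/(1!·1!·2!·0!·2!·1!) = -1/4
Σ = -1/6  ⇒  CG² = 216/35·(-1/6)² = 6/35
CG = −√(6/35) = -0.414039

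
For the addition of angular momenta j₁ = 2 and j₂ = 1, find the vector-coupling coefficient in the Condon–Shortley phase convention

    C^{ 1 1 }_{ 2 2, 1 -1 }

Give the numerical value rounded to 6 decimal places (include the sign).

+√(3/5) ≈ +0.774597

j₁+j₂−J=2  J+j₁−j₂=2  J−j₁+j₂=0  j₁+j₂+J+1=5
(j₁±m₁, j₂±m₂, J±M) = (4,0,0,2,2,0)
P² = 48/5
sum k=0..0:
  [0] +1/4 = 1/4
S = 1/4
C² = P²·S² = 3/5 ; C = +0.774597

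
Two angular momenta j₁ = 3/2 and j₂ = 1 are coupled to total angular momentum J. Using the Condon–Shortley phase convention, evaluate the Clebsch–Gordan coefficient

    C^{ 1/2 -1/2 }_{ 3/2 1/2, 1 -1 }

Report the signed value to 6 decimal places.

+√(1/6) ≈ +0.408248

√[2·2!1!0!/4! · 2!1!0!2!0!1!] = √(2/3)
  +(−1)^0/∏(0,2,1,0,0,0)! = 1/2  (running 1/2)
⟨..|..⟩ = √(2/3)·(1/2) = +0.408248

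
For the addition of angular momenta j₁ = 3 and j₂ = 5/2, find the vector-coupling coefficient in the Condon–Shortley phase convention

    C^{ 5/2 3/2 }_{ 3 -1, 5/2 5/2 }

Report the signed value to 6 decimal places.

-0.534522  (= −√(2/7))

√[6·3!3!2!/9! · 2!4!5!0!4!1!] = √(1152/7)
  +(−1)^3/∏(3,0,1,2,2,0)! = -1/24  (running -1/24)
⟨..|..⟩ = √(1152/7)·(-1/24) = -0.534522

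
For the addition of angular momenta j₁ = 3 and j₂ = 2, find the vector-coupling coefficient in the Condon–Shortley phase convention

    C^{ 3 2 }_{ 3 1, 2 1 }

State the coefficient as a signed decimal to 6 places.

-0.500000  (= −√(1/4))

j₁+j₂−J=2  J+j₁−j₂=4  J−j₁+j₂=2  j₁+j₂+J+1=9
(j₁±m₁, j₂±m₂, J±M) = (4,2,3,1,5,1)
P² = 64
sum k=1..2:
  [1] −1/12 = -1/12
  [2] +1/48 = 1/48
S = -1/16
C² = P²·S² = 1/4 ; C = -0.500000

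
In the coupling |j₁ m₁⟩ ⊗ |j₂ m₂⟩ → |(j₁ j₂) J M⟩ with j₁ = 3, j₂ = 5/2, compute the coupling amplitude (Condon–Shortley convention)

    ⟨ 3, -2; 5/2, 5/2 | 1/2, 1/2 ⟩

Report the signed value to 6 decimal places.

-0.218218  (= −√(1/21))

j₁+j₂−J=5  J+j₁−j₂=1  J−j₁+j₂=0  j₁+j₂+J+1=7
(j₁±m₁, j₂±m₂, J±M) = (1,5,5,0,1,0)
P² = 4800/7
sum k=5..5:
  [5] −1/120 = -1/120
S = -1/120
C² = P²·S² = 1/21 ; C = -0.218218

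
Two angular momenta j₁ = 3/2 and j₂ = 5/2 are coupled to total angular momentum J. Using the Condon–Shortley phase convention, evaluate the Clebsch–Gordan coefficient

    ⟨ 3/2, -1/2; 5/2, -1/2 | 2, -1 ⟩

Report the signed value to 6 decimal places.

j₁+j₂−J=2  J+j₁−j₂=1  J−j₁+j₂=3  j₁+j₂+J+1=7
(j₁±m₁, j₂±m₂, J±M) = (1,2,2,3,1,3)
P² = 12/7
sum k=1..2:
  [1] −1/2 = -1/2
  [2] +1/12 = 1/12
S = -5/12
C² = P²·S² = 25/84 ; C = -0.545545

−√(25/84) = -0.545545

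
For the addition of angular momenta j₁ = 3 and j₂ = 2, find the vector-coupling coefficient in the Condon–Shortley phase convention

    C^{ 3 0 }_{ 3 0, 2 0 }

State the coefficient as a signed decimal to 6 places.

−√(4/15) ≈ -0.516398

j₁+j₂−J=2  J+j₁−j₂=4  J−j₁+j₂=2  j₁+j₂+J+1=9
(j₁±m₁, j₂±m₂, J±M) = (3,3,2,2,3,3)
P² = 48/5
sum k=0..2:
  [0] +1/24 = 1/24
  [1] −1/4 = -1/4
  [2] +1/24 = 1/24
S = -1/6
C² = P²·S² = 4/15 ; C = -0.516398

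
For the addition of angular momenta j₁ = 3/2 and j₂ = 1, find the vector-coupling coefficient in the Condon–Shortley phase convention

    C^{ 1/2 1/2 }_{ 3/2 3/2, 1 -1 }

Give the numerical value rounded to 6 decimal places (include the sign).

triangle: 2!×1!×0!/4! = 2/24
(j±m)!: 3!×0!×0!×2!×1!×0! = 12
prefactor² = (2J+1)×Δ×N² = 2
  k=0: +1/(0!×2!×0!×0!×1!×0!) = 1/2
Σ = 1/2  ⇒  CG² = 2×1/2² = 1/2
CG = +√(1/2) = +0.707107

+√(1/2) = +0.707107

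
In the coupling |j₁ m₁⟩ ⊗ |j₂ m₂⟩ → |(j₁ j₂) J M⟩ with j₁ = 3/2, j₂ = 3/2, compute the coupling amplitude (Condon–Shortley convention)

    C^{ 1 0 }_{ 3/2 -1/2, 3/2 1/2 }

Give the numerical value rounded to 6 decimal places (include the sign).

triangle: 2!·1!·1!/5! = 2/120
(j±m)!: 1!·2!·2!·1!·1!·1! = 4
prefactor² = (2J+1)·Δ·N² = 1/5
  k=1: −1/(1!·1!·1!·1!·0!·0!) = -1
  k=2: +1/(2!·0!·0!·0!·1!·1!) = 1/2
Σ = -1/2  ⇒  CG² = 1/5·(-1/2)² = 1/20
CG = −√(1/20) = -0.223607

-0.223607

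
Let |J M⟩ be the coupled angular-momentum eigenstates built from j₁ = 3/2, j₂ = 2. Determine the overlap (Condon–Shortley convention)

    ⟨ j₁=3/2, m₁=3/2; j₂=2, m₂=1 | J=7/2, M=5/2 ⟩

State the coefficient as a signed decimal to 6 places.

+0.755929

j₁+j₂−J=0  J+j₁−j₂=3  J−j₁+j₂=4  j₁+j₂+J+1=8
(j₁±m₁, j₂±m₂, J±M) = (3,0,3,1,6,1)
P² = 5184/7
sum k=0..0:
  [0] +1/36 = 1/36
S = 1/36
C² = P²·S² = 4/7 ; C = +0.755929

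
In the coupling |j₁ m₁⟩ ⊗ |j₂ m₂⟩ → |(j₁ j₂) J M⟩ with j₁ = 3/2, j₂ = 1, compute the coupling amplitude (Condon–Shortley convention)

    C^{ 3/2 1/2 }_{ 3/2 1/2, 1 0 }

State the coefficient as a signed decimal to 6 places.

+0.258199

triangle: 1!·2!·1!/5! = 2/120
(j±m)!: 2!·1!·1!·1!·2!·1! = 4
prefactor² = (2J+1)·Δ·N² = 4/15
  k=0: +1/(0!·1!·1!·1!·1!·0!) = 1
  k=1: −1/(1!·0!·0!·0!·2!·1!) = -1/2
Σ = 1/2  ⇒  CG² = 4/15·1/2² = 1/15
CG = +√(1/15) = +0.258199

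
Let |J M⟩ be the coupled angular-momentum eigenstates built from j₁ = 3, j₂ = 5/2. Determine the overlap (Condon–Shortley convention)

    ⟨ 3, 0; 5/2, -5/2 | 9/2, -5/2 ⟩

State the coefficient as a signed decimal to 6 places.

+√(25/66) ≈ +0.615457

√[10·1!5!4!/11! · 3!3!0!5!2!7!] = √(345600/11)
  +(−1)^0/∏(0,1,3,0,2,4)! = 1/288  (running 1/288)
⟨..|..⟩ = √(345600/11)·(1/288) = +0.615457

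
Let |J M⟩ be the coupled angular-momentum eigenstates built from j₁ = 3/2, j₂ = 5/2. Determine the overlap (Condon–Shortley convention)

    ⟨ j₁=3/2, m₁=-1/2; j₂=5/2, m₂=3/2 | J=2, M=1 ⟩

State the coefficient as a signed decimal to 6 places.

√[5·2!1!3!/7! · 1!2!4!1!3!1!] = √(24/7)
  +(−1)^1/∏(1,1,1,3,0,0)! = -1/6  (running -1/6)
  +(−1)^2/∏(2,0,0,2,1,1)! = 1/4  (running 1/12)
⟨..|..⟩ = √(24/7)·(1/12) = +0.154303

+√(1/42) = +0.154303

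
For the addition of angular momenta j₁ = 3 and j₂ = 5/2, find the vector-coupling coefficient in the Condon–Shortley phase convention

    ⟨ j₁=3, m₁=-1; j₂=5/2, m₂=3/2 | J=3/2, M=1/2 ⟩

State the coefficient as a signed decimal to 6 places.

triangle: 4!×2!×1!/8! = 48/40320
(j±m)!: 2!×4!×4!×1!×2!×1! = 2304
prefactor² = (2J+1)×Δ×N² = 384/35
  k=3: −1/(3!×1!×1!×1!×1!×0!) = -1/6
  k=4: +1/(4!×0!×0!×0!×2!×1!) = 1/48
Σ = -7/48  ⇒  CG² = 384/35×(-7/48)² = 7/30
CG = −√(7/30) = -0.483046

-0.483046  (= −√(7/30))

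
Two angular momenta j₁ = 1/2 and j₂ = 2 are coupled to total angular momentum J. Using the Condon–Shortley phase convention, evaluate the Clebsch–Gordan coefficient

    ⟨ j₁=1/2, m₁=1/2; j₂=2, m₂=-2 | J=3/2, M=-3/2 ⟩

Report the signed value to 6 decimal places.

triangle: 1!×0!×3!/5! = 6/120
(j±m)!: 1!×0!×0!×4!×0!×3! = 144
prefactor² = (2J+1)×Δ×N² = 144/5
  k=0: +1/(0!×1!×0!×0!×0!×3!) = 1/6
Σ = 1/6  ⇒  CG² = 144/5×1/6² = 4/5
CG = +√(4/5) = +0.894427

+0.894427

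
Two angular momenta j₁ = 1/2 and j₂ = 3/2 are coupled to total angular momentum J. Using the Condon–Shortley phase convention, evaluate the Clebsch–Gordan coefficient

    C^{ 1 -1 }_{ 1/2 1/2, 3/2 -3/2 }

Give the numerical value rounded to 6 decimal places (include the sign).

+√(3/4) = +0.866025

triangle: 1!×0!×2!/4! = 2/24
(j±m)!: 1!×0!×0!×3!×0!×2! = 12
prefactor² = (2J+1)×Δ×N² = 3
  k=0: +1/(0!×1!×0!×0!×0!×2!) = 1/2
Σ = 1/2  ⇒  CG² = 3×1/2² = 3/4
CG = +√(3/4) = +0.866025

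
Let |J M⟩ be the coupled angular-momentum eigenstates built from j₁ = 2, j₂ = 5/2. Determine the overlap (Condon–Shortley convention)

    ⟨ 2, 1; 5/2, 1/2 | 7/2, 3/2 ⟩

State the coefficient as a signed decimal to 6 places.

triangle: 1!·3!·4!/9! = 144/362880
(j±m)!: 3!·1!·3!·2!·5!·2! = 17280
prefactor² = (2J+1)·Δ·N² = 384/7
  k=0: +1/(0!·1!·1!·3!·2!·1!) = 1/12
  k=1: −1/(1!·0!·0!·2!·3!·2!) = -1/24
Σ = 1/24  ⇒  CG² = 384/7·1/24² = 2/21
CG = +√(2/21) = +0.308607

+√(2/21) ≈ +0.308607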